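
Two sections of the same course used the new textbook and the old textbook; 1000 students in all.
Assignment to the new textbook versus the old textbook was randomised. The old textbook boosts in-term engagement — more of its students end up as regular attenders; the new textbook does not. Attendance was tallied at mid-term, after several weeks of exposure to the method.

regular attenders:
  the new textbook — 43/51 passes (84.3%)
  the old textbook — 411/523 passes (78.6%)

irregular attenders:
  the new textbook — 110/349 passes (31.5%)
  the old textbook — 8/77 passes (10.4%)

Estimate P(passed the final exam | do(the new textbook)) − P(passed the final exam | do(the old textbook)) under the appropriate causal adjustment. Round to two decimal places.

The distribution of mid-term attendance is itself part of what the teaching method does — it is an intermediate outcome. Holding it fixed would remove that part of the effect; the total effect is the pooled difference.
The causal difference is the pooled difference: 0.383 − 0.698 = -0.316.

-0.32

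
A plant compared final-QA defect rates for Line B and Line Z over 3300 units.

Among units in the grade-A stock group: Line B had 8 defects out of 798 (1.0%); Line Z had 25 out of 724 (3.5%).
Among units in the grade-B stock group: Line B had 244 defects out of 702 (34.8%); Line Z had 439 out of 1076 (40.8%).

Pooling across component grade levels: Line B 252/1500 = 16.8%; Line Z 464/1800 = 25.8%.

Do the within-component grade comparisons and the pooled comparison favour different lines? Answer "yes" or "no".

Within each component grade level (grade-A stock 1.0% vs 3.5%; grade-B stock 34.8% vs 40.8%), Line B has the lower rate every time. Pooled: 16.8% vs 25.8% — Line B has the lower rate overall. They agree.

no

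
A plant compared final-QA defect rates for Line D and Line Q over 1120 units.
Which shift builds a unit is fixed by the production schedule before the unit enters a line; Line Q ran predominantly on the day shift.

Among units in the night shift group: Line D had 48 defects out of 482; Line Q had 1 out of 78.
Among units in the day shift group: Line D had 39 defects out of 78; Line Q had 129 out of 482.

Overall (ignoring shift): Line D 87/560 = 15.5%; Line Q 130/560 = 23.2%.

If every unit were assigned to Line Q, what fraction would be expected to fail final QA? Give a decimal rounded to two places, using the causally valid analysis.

0.14

Shift satisfies the back-door criterion: it is not a descendant of the line, and it blocks the spurious path from line to outcome. Adjusting for it (i.e., using the within-shift rates) gives the causal effect.
Standardising Line Q to the population shift mix: 0.500·1/78 + 0.500·129/482 = 0.140.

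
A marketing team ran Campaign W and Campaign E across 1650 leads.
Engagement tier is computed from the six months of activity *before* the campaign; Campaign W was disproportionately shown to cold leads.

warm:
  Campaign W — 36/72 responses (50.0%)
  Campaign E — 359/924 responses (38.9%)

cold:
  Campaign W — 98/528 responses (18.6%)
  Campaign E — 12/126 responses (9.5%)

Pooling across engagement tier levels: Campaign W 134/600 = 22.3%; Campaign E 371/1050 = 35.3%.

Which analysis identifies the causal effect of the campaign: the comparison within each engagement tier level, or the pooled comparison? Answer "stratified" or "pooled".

stratified

The engagement tier-specific comparison favours Campaign W throughout, but the pooled figures favour Campaign E. The question is whether to condition on engagement tier.
The imbalance in engagement tier arose from how leads were allocated, not from anything the campaign did; and engagement tier independently affects the outcome. The pooled gap is confounded — condition on engagement tier.
Within each level — warm: 50.0% vs 38.9%; cold: 18.6% vs 9.5% — Campaign W is higher every time.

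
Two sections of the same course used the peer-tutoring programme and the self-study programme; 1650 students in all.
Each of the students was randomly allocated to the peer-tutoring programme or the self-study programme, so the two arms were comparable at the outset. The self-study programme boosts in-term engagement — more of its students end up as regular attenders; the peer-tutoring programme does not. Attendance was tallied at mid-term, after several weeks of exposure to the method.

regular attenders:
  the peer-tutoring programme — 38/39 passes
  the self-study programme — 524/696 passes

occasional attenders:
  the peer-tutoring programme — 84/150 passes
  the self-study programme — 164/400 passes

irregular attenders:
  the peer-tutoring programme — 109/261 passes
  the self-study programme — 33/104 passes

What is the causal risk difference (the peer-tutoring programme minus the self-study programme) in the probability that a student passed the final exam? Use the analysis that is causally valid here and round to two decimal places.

Mid-term attendance is recorded after the teaching method and is itself shifted by it — it sits on the causal path from teaching method to outcome. Conditioning on a mediator would strip out part of the effect we want; the pooled comparison gives the total causal effect.
The causal difference is the pooled difference: 0.513 − 0.601 = -0.087.

-0.09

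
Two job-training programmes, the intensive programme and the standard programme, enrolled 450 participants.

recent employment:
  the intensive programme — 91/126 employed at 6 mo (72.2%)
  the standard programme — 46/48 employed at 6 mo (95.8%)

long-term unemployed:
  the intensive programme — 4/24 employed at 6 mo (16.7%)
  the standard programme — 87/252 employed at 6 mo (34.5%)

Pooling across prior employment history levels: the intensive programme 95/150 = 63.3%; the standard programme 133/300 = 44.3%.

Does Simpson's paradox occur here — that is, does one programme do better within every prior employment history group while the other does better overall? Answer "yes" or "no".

Within each prior employment history level (recent employment 72.2% vs 95.8%; long-term unemployed 16.7% vs 34.5%), the standard programme has the higher rate every time. Pooled: 63.3% vs 44.3% — the intensive programme has the higher rate overall. The two comparisons disagree.

yes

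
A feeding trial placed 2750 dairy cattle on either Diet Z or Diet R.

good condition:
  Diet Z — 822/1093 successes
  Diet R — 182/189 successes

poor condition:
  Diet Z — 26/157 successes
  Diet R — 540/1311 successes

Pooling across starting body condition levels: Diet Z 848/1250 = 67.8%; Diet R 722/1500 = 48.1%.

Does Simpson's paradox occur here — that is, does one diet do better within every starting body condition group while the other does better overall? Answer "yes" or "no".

yes

Within each starting body condition level (good condition 75.2% vs 96.3%; poor condition 16.6% vs 41.2%), Diet R has the higher rate every time. Pooled: 67.8% vs 48.1% — Diet Z has the higher rate overall. The two comparisons disagree.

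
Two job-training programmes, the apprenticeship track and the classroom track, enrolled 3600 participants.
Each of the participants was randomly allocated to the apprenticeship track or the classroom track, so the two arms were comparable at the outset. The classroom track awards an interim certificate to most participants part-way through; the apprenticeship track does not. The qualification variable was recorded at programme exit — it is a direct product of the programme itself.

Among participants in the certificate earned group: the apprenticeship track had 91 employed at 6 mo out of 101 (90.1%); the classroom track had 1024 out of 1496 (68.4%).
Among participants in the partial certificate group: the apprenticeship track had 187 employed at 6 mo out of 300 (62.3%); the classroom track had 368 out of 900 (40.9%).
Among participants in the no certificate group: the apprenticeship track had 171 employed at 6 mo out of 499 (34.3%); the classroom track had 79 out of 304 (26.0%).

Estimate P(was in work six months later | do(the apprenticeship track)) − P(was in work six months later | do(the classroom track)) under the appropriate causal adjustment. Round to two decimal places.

Qualification attained during the programme here is a post-treatment variable shaped by the programme; conditioning on it would introduce bias rather than remove it. The overall comparison is the causal one.
The causal difference is the pooled difference: 0.499 − 0.545 = -0.046.

-0.05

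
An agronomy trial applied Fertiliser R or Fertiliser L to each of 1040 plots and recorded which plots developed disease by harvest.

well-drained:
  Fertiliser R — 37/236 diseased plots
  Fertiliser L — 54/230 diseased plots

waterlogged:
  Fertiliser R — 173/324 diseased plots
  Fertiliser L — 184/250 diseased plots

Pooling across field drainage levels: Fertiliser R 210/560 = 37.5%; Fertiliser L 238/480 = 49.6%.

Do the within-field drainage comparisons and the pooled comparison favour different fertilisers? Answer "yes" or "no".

Within each field drainage level (well-drained 15.7% vs 23.5%; waterlogged 53.4% vs 73.6%), Fertiliser R has the lower rate every time. Pooled: 37.5% vs 49.6% — Fertiliser R has the lower rate overall. They agree.

no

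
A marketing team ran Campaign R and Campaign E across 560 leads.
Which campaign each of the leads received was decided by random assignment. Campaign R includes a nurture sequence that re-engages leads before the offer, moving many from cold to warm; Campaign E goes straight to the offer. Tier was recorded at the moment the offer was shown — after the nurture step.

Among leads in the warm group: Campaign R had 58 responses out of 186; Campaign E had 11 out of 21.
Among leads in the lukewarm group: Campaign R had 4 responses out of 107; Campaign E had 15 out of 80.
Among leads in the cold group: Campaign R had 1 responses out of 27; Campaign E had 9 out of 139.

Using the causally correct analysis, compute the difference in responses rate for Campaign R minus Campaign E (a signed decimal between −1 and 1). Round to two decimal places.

+0.05

Campaign E is higher inside every engagement tier stratum but Campaign R is higher in aggregate. Whether to stratify depends on how engagement tier relates to the campaign.
The distribution of engagement tier is itself part of what the campaign does — it is an intermediate outcome. Holding it fixed would remove that part of the effect; the total effect is the pooled difference.
The causal difference is the pooled difference: 0.197 − 0.146 = +0.051.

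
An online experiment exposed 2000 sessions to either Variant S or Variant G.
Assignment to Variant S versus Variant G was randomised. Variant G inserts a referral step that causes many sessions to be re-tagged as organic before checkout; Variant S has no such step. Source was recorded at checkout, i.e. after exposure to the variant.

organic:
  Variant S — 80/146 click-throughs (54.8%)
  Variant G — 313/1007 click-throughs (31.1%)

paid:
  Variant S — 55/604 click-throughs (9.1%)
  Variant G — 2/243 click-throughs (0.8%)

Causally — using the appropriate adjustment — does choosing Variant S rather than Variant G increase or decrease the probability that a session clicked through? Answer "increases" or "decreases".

decreases

The distribution of traffic source is itself part of what the variant does — it is an intermediate outcome. Holding it fixed would remove that part of the effect; the total effect is the pooled difference.
Pooled: Variant S 18.0% vs Variant G 25.2%; Variant G is higher overall.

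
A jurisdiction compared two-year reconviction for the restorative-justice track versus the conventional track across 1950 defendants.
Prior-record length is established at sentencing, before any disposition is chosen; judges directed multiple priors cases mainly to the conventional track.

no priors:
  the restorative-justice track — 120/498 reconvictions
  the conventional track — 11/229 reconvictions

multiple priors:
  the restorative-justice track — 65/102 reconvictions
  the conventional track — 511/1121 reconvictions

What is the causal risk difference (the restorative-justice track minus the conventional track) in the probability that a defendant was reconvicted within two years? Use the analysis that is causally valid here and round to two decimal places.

The prior-record length-specific comparison favours the conventional track throughout, but the pooled figures favour the restorative-justice track. The question is whether to condition on prior-record length.
Here prior-record length is a common cause — it drives both which disposition a case falls under and the outcome. The crude comparison mixes populations; the stratum-specific rates are the causally relevant ones.
Adjusting over the population distribution of prior-record length: 0.373·(0.241−0.048) + 0.627·(0.637−0.456) = +0.186.

+0.19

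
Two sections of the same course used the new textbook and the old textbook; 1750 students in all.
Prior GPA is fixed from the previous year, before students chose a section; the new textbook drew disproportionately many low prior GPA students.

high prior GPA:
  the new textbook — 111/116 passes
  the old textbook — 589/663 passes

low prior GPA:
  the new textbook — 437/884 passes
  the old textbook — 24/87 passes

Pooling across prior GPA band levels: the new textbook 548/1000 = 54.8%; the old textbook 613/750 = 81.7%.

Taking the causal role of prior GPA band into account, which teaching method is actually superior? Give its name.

Prior GPA band differs across teaching methods for reasons unrelated to any effect of the teaching method itself, and it separately predicts the outcome — a classic confounder. We must compare within prior GPA band levels.
Within each level — high prior GPA: 95.7% vs 88.8%; low prior GPA: 49.4% vs 27.6% — the new textbook is higher every time.

the new textbook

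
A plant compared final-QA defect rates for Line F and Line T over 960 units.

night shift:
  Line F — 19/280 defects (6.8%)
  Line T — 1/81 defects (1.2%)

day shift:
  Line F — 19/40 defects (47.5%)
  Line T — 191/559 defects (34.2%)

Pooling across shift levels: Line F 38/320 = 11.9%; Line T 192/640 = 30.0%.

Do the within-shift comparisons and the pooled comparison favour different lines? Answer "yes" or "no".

Within each shift level (night shift 6.8% vs 1.2%; day shift 47.5% vs 34.2%), Line T has the lower rate every time. Pooled: 11.9% vs 30.0% — Line F has the lower rate overall. The two comparisons disagree.

yes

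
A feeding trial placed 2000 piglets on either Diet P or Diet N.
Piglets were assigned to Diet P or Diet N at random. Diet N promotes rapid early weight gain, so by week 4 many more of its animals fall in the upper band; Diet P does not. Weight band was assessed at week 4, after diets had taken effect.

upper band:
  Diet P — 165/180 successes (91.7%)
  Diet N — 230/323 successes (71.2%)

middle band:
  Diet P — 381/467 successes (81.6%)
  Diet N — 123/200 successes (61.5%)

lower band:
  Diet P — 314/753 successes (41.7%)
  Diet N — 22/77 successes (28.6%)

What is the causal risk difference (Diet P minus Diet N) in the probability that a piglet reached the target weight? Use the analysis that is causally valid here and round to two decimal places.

-0.01

The distribution of week-4 weight band is itself part of what the diet does — it is an intermediate outcome. Holding it fixed would remove that part of the effect; the total effect is the pooled difference.
The causal difference is the pooled difference: 0.614 − 0.625 = -0.011.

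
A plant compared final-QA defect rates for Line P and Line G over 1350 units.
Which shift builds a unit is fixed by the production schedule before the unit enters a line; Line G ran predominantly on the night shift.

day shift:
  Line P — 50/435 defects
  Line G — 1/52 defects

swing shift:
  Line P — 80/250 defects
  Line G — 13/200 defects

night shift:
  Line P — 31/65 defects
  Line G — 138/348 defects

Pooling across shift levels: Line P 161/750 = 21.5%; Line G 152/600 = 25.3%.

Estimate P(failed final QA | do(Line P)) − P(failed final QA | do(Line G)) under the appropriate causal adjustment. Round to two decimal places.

+0.14

Shift is set before the line has any effect — it is not caused by the line — and it independently drives the outcome. That makes it a confounder, so the causal comparison is within shift levels.
Adjusting over the population distribution of shift: 0.361·(0.115−0.019) + 0.333·(0.320−0.065) + 0.306·(0.477−0.397) = +0.144.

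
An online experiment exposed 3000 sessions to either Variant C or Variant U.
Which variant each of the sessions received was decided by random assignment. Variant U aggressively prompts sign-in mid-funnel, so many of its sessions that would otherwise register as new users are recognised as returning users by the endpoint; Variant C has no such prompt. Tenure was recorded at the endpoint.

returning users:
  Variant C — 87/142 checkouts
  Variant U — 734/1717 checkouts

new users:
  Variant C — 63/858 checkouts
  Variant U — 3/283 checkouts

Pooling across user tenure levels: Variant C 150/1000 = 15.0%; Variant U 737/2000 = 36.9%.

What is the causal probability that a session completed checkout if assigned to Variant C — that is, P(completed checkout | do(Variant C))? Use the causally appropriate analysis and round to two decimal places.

Variant C is higher inside every user tenure stratum but Variant U is higher in aggregate. Whether to stratify depends on how user tenure relates to the variant.
User tenure here is a post-treatment variable shaped by the variant; conditioning on it would introduce bias rather than remove it. The overall comparison is the causal one.
So P(outcome | do(Variant C)) is just the pooled rate for Variant C: 150/1000 = 0.150.

0.15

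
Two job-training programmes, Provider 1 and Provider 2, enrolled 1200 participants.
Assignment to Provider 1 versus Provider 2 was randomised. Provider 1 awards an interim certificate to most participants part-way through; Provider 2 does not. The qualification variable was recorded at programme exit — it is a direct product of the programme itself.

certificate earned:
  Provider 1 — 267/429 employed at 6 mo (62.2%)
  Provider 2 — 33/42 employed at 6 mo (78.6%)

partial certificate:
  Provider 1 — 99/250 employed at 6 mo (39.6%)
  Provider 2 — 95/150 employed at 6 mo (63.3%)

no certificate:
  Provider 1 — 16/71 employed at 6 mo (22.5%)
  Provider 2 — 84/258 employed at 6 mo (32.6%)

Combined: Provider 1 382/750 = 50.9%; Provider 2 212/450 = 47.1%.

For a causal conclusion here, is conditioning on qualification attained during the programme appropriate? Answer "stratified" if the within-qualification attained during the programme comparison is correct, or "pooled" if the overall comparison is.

pooled

Stratifying would compare programmes among participants the programmes themselves sorted into qualification attained during the programme groups — a form of selection on an intermediate. The unconditioned pooled rates give the total causal effect.
Pooled: Provider 1 50.9% vs Provider 2 47.1%; Provider 1 is higher overall.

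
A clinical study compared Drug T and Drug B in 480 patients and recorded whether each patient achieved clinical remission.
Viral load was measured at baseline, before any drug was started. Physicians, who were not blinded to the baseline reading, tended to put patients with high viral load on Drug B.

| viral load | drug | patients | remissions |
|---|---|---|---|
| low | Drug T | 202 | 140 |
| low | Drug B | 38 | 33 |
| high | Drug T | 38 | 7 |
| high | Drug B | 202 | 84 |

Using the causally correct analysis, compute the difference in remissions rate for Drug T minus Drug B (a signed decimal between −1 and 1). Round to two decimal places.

The viral load-specific comparison favours Drug B throughout, but the pooled figures favour Drug T. The question is whether to condition on viral load.
Viral load satisfies the back-door criterion: it is not a descendant of the drug, and it blocks the spurious path from drug to outcome. Adjusting for it (i.e., using the within-viral load rates) gives the causal effect.
Adjusting over the population distribution of viral load: 0.500·(0.693−0.868) + 0.500·(0.184−0.416) = -0.203.

-0.20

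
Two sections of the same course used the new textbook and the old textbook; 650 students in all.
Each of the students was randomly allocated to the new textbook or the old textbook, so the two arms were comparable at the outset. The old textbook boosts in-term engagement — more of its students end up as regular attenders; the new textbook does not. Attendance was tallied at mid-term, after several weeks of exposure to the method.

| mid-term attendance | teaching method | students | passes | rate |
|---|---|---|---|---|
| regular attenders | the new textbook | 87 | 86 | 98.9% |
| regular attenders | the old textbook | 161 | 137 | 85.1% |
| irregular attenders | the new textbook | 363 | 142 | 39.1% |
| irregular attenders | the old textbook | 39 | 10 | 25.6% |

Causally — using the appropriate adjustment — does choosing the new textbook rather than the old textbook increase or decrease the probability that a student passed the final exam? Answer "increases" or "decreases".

decreases

Because the teaching method influences mid-term attendance, mid-term attendance is a post-treatment mediator, not a confounder. Stratifying on it would bias the estimate; the causal effect is the crude pooled difference.
Pooled: the new textbook 50.7% vs the old textbook 73.5%; the old textbook is higher overall.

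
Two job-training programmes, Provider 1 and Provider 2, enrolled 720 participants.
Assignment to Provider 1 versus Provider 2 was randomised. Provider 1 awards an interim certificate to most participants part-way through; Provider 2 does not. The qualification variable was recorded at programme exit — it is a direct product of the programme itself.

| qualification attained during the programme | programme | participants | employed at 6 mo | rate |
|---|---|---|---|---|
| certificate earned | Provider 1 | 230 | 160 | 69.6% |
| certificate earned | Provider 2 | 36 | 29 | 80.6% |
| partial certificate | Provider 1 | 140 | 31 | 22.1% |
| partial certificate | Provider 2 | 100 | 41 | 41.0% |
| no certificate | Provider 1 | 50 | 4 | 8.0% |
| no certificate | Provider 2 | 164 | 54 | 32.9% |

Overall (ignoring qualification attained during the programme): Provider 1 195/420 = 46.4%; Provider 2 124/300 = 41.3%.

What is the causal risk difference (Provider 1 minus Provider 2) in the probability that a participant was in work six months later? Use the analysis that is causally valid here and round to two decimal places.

Provider 2 is higher inside every qualification attained during the programme stratum but Provider 1 is higher in aggregate. Whether to stratify depends on how qualification attained during the programme relates to the programme.
Qualification attained during the programme lies on the pathway programme → qualification attained during the programme → outcome, so adjusting for it blocks the indirect effect. For the total causal effect of programme, use the unadjusted pooled rates.
The causal difference is the pooled difference: 0.464 − 0.413 = +0.051.

+0.05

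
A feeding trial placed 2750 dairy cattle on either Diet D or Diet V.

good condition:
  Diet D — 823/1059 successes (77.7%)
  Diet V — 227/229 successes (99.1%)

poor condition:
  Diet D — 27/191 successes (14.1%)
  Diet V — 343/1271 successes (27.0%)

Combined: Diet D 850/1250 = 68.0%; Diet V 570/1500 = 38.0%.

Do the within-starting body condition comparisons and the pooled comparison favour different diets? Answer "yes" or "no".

Within each starting body condition level (good condition 77.7% vs 99.1%; poor condition 14.1% vs 27.0%), Diet V has the higher rate every time. Pooled: 68.0% vs 38.0% — Diet D has the higher rate overall. The two comparisons disagree.

yes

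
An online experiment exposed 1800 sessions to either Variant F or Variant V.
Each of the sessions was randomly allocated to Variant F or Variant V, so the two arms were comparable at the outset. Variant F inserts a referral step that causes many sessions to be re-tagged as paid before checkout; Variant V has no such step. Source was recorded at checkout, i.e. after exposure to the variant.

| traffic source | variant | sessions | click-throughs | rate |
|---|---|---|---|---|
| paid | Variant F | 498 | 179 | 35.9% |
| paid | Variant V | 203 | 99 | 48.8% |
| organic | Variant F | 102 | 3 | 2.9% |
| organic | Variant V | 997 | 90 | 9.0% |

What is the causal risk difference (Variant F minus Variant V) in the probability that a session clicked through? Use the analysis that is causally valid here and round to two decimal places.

+0.15

Within every traffic source level Variant V has the higher rate, yet pooled Variant F does — Simpson's reversal.
Traffic source is downstream of the variant. One should not condition on a consequence of treatment, so the overall rates are the right comparison.
The causal difference is the pooled difference: 0.303 − 0.158 = +0.146.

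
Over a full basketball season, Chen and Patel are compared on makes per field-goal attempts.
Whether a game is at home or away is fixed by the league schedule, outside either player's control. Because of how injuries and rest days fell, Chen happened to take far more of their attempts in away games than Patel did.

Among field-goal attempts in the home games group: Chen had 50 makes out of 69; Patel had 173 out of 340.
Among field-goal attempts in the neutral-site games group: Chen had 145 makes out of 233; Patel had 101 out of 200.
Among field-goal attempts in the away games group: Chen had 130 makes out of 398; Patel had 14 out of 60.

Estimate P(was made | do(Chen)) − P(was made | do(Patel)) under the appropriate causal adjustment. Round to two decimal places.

The stratified and pooled comparisons disagree (Chen wins within each game venue; Patel wins overall), so the answer turns on the causal role of game venue.
The imbalance in game venue arose from how field-goal attempts were allocated, not from anything the player did; and game venue independently affects the outcome. The pooled gap is confounded — condition on game venue.
Adjusting over the population distribution of game venue: 0.315·(0.725−0.509) + 0.333·(0.622−0.505) + 0.352·(0.327−0.233) = +0.140.

+0.14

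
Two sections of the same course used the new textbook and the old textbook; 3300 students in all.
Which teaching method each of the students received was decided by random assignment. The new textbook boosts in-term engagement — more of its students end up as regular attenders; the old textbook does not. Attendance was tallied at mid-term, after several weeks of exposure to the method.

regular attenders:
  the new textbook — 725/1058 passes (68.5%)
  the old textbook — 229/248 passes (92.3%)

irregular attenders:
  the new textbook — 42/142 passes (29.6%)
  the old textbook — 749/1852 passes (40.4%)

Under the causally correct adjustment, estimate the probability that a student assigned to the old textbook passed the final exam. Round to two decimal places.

0.47

The stratified and pooled comparisons disagree (the old textbook wins within each mid-term attendance; the new textbook wins overall), so the answer turns on the causal role of mid-term attendance.
Mid-term attendance here is a post-treatment variable shaped by the teaching method; conditioning on it would introduce bias rather than remove it. The overall comparison is the causal one.
So P(outcome | do(the old textbook)) is just the pooled rate for the old textbook: 978/2100 = 0.466.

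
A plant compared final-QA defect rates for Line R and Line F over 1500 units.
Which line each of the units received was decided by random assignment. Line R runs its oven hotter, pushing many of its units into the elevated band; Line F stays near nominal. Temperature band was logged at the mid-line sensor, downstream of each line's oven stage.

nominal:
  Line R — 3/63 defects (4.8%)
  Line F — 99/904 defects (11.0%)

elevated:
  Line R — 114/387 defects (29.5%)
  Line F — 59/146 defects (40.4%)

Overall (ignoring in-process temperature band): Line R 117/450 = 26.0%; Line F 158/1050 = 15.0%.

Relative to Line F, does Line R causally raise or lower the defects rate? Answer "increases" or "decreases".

Line R is lower inside every in-process temperature band stratum but Line F is lower in aggregate. Whether to stratify depends on how in-process temperature band relates to the line.
In-process temperature band lies on the pathway line → in-process temperature band → outcome, so adjusting for it blocks the indirect effect. For the total causal effect of line, use the unadjusted pooled rates.
Pooled: Line R 26.0% vs Line F 15.0%; Line F is lower overall.

increases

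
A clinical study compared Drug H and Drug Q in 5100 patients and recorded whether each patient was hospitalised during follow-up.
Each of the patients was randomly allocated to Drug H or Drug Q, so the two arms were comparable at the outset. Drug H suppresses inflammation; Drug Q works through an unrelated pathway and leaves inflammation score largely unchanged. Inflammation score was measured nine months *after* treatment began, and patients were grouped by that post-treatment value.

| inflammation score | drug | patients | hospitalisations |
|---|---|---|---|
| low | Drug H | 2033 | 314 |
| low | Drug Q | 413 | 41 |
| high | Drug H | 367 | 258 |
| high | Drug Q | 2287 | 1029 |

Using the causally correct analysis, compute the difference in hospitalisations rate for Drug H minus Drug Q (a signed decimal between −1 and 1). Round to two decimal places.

Within every inflammation score level Drug Q has the lower rate, yet pooled Drug H does — Simpson's reversal.
Because the drug influences inflammation score, inflammation score is a post-treatment mediator, not a confounder. Stratifying on it would bias the estimate; the causal effect is the crude pooled difference.
The causal difference is the pooled difference: 0.238 − 0.396 = -0.158.

-0.16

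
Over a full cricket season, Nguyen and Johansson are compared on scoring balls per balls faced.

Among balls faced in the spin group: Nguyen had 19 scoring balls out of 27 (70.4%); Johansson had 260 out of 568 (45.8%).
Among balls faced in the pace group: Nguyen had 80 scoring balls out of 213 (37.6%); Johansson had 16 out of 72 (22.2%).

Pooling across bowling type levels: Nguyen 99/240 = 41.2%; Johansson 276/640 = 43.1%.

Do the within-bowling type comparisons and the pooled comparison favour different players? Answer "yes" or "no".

Within each bowling type level (spin 70.4% vs 45.8%; pace 37.6% vs 22.2%), Nguyen has the higher rate every time. Pooled: 41.2% vs 43.1% — Johansson has the higher rate overall. The two comparisons disagree.

yes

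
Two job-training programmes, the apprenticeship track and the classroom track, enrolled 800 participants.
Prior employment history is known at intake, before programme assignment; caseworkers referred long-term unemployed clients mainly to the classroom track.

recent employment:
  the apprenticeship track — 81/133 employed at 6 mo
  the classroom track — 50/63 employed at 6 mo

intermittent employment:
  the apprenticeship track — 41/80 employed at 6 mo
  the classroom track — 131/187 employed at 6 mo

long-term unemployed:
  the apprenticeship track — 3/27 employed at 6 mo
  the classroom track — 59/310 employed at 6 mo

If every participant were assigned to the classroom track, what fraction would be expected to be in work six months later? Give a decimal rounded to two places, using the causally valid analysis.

0.51

Nothing the programme does changes prior employment history; the imbalance is an allocation artefact. With prior employment history also predicting the outcome, the pooled figure is confounded, and the within-stratum comparison is the causal one.
Standardising the classroom track to the population prior employment history mix: 0.245·50/63 + 0.334·131/187 + 0.421·59/310 = 0.508.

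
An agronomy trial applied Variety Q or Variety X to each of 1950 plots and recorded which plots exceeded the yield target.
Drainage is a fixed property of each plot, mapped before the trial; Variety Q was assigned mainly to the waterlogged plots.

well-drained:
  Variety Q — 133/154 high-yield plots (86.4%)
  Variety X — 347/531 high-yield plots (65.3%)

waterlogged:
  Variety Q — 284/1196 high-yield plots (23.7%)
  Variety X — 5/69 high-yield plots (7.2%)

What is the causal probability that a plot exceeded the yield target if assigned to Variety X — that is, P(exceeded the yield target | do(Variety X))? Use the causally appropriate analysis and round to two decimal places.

0.28

Field drainage satisfies the back-door criterion: it is not a descendant of the variety, and it blocks the spurious path from variety to outcome. Adjusting for it (i.e., using the within-field drainage rates) gives the causal effect.
Standardising Variety X to the population field drainage mix: 0.351·347/531 + 0.649·5/69 = 0.277.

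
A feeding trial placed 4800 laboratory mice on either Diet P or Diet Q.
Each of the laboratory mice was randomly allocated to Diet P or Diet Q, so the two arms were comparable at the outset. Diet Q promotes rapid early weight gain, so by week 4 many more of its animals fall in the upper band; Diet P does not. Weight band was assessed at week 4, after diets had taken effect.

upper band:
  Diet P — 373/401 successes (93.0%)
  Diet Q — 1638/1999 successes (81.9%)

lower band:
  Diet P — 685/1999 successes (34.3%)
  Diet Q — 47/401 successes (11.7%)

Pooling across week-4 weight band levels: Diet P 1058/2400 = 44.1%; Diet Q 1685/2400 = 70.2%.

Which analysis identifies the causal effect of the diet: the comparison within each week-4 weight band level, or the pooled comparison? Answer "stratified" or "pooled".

The week-4 weight band-specific comparison favours Diet P throughout, but the pooled figures favour Diet Q. The question is whether to condition on week-4 weight band.
Week-4 weight band is downstream of the diet. One should not condition on a consequence of treatment, so the overall rates are the right comparison.
Pooled: Diet P 44.1% vs Diet Q 70.2%; Diet Q is higher overall.

pooled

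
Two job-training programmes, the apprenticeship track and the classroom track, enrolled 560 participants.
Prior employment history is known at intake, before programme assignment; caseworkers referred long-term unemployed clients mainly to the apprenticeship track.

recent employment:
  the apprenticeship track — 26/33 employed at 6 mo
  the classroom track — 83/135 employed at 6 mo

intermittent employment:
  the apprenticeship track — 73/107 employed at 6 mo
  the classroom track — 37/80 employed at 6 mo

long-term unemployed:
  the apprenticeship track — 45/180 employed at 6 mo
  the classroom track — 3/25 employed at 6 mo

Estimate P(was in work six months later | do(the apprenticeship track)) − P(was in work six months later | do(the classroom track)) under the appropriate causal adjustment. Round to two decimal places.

the apprenticeship track is higher inside every prior employment history stratum but the classroom track is higher in aggregate. Whether to stratify depends on how prior employment history relates to the programme.
Prior employment history differs across programmes for reasons unrelated to any effect of the programme itself, and it separately predicts the outcome — a classic confounder. We must compare within prior employment history levels.
Adjusting over the population distribution of prior employment history: 0.300·(0.788−0.615) + 0.334·(0.682−0.463) + 0.366·(0.250−0.120) = +0.173.

+0.17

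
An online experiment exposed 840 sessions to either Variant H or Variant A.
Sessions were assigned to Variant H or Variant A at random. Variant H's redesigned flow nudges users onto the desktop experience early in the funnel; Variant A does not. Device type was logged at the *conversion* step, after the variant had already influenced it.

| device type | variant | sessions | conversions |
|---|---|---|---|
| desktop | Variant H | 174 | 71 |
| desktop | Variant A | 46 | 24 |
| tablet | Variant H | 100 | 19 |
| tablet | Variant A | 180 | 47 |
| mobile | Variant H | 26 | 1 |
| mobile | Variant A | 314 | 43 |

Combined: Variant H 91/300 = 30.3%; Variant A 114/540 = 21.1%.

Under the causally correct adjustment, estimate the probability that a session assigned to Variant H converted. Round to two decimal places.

0.30

The device type-specific comparison favours Variant A throughout, but the pooled figures favour Variant H. The question is whether to condition on device type.
Device type is recorded after the variant and is itself shifted by it — it sits on the causal path from variant to outcome. Conditioning on a mediator would strip out part of the effect we want; the pooled comparison gives the total causal effect.
So P(outcome | do(Variant H)) is just the pooled rate for Variant H: 91/300 = 0.303.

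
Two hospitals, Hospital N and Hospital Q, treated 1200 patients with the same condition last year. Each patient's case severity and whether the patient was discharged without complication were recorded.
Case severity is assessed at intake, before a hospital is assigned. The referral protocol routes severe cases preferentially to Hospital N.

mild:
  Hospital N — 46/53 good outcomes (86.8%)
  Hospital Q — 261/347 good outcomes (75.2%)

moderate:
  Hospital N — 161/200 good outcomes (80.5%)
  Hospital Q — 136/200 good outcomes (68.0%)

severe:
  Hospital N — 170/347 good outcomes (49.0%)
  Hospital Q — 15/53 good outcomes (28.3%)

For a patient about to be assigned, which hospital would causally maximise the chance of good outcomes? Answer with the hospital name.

The stratified and pooled comparisons disagree (Hospital N wins within each case severity; Hospital Q wins overall), so the answer turns on the causal role of case severity.
Here case severity is a common cause — it drives both which hospital a case falls under and the outcome. The crude comparison mixes populations; the stratum-specific rates are the causally relevant ones.
Within each level — mild: 86.8% vs 75.2%; moderate: 80.5% vs 68.0%; severe: 49.0% vs 28.3% — Hospital N is higher every time.

Hospital N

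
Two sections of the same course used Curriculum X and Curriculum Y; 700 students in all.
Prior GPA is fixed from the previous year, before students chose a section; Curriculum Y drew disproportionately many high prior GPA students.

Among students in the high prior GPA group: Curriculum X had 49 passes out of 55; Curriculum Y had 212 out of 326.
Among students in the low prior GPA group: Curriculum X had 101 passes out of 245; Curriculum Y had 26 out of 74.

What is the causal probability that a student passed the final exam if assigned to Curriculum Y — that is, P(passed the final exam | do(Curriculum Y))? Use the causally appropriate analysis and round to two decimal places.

0.51

Prior GPA band differs across teaching methods for reasons unrelated to any effect of the teaching method itself, and it separately predicts the outcome — a classic confounder. We must compare within prior GPA band levels.
Standardising Curriculum Y to the population prior GPA band mix: 0.544·212/326 + 0.456·26/74 = 0.514.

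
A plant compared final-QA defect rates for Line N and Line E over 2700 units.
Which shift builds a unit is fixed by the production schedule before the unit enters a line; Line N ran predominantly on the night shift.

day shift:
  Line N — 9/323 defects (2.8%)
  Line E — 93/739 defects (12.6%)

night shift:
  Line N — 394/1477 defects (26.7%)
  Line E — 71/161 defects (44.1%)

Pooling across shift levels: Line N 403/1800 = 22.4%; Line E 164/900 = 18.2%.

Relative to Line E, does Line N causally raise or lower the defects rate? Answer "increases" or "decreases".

The stratified and pooled comparisons disagree (Line N wins within each shift; Line E wins overall), so the answer turns on the causal role of shift.
Shift satisfies the back-door criterion: it is not a descendant of the line, and it blocks the spurious path from line to outcome. Adjusting for it (i.e., using the within-shift rates) gives the causal effect.
Within each level — day shift: 2.8% vs 12.6%; night shift: 26.7% vs 44.1% — Line N is lower every time.

decreases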